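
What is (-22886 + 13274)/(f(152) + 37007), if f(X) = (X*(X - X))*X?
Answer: -9612/37007 ≈ -0.25973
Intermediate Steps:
f(X) = 0 (f(X) = (X*0)*X = 0*X = 0)
(-22886 + 13274)/(f(152) + 37007) = (-22886 + 13274)/(0 + 37007) = -9612/37007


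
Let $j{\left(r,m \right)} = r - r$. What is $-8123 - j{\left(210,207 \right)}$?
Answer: $-8123$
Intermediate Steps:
$j{\left(r,m \right)} = 0$
$-8123 - j{\left(210,207 \right)} = -8123 - 0 = -8123 + 0 = -8123$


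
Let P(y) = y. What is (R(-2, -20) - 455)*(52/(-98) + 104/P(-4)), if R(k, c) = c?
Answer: 617500/49 ≈ 12602.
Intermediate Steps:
(R(-2, -20) - 455)*(52/(-98) + 104/P(-4)) = (-20 - 455)*(52/(-98) + 104/(-4)) = -475*(52*(-1/98) + 104*(-¼)) = -475*(-26/49 - 26) = -475*(-1300/49) = 617500/49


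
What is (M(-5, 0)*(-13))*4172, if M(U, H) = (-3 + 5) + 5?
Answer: -379652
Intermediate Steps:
M(U, H) = 7 (M(U, H) = 2 + 5 = 7)
(M(-5, 0)*(-13))*4172 = (7*(-13))*4172 = -91*4172 = -379652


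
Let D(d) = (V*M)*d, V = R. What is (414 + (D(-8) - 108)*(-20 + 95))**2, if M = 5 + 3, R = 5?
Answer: 1004002596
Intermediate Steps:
V = 5
M = 8
D(d) = 40*d (D(d) = (5*8)*d = 40*d)
(414 + (D(-8) - 108)*(-20 + 95))**2 = (414 + (40*(-8) - 108)*(-20 + 95))**2 = (414 + (-320 - 108)*75)**2 = (414 - 428*75)**2 = (414 - 32100)**2 = (-31686)**2 = 1004002596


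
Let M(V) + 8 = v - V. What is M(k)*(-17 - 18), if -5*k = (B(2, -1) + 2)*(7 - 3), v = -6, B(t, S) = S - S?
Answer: 434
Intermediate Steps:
B(t, S) = 0
k = -8/5 (k = -(0 + 2)*(7 - 3)/5 = -2*4/5 = -⅕*8 = -8/5 ≈ -1.6000)
M(V) = -14 - V (M(V) = -8 + (-6 - V) = -14 - V)
M(k)*(-17 - 18) = (-14 - 1*(-8/5))*(-17 - 18) = (-14 + 8/5)*(-35) = -62/5*(-35) = 434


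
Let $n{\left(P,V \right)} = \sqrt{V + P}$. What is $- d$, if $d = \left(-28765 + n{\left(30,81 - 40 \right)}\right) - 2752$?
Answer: $31517 - \sqrt{71} \approx 31509.0$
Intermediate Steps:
$n{\left(P,V \right)} = \sqrt{P + V}$
$d = -31517 + \sqrt{71}$ ($d = \left(-28765 + \sqrt{30 + \left(81 - 40\right)}\right) - 2752 = \left(-28765 + \sqrt{30 + 41}\right) - 2752 = \left(-28765 + \sqrt{71}\right) - 2752 = -31517 + \sqrt{71} \approx -31509.0$)
$- d = - (-31517 + \sqrt{71}) = 31517 - \sqrt{71}$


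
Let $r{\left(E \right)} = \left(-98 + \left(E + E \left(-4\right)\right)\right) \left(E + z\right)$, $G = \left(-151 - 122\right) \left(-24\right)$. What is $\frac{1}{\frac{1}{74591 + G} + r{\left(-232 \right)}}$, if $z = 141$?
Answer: $- \frac{81143}{4415639773} \approx -1.8376 \cdot 10^{-5}$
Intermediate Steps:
$G = 6552$ ($G = \left(-273\right) \left(-24\right) = 6552$)
$r{\left(E \right)} = \left(-98 - 3 E\right) \left(141 + E\right)$ ($r{\left(E \right)} = \left(-98 + \left(E + E \left(-4\right)\right)\right) \left(E + 141\right) = \left(-98 + \left(E - 4 E\right)\right) \left(141 + E\right) = \left(-98 - 3 E\right) \left(141 + E\right)$)
$\frac{1}{\frac{1}{74591 + G} + r{\left(-232 \right)}} = \frac{1}{\frac{1}{74591 + 6552} - \left(-107054 + 161472\right)} = \frac{1}{\frac{1}{81143} - 54418} = \frac{1}{- \frac{4415639773}{81143}} = - \frac{81143}{4415639773}$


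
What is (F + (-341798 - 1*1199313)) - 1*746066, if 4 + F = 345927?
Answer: -1941254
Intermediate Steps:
F = 345923 (F = -4 + 345927 = 345923)
(F + (-341798 - 1*1199313)) - 1*746066 = (345923 + (-341798 - 1*1199313)) - 1*746066 = (345923 + (-341798 - 1199313)) - 746066 = (345923 - 1541111) - 746066 = -1195188 - 746066 = -1941254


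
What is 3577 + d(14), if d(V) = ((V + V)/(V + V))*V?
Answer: 3591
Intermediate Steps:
d(V) = V (d(V) = ((2*V)/((2*V)))*V = ((2*V)*(1/(2*V)))*V = 1*V = V)
3577 + d(14) = 3577 + 14 = 3591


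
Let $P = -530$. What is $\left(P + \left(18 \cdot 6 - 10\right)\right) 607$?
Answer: $-262224$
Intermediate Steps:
$\left(P + \left(18 \cdot 6 - 10\right)\right) 607 = \left(-530 + \left(18 \cdot 6 - 10\right)\right) 607 = \left(-530 + \left(108 - 10\right)\right) 607 = \left(-530 + 98\right) 607 = \left(-432\right) 607 = -262224$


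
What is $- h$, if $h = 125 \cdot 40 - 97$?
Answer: $-4903$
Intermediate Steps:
$h = 4903$ ($h = 5000 - 97 = 4903$)
$- h = \left(-1\right) 4903 = -4903$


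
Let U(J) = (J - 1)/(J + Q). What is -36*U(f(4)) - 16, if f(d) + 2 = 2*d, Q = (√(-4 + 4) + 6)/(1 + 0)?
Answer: -31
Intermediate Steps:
Q = 6 (Q = (√0 + 6)/1 = (0 + 6)*1 = 6*1 = 6)
f(d) = -2 + 2*d
U(J) = (-1 + J)/(6 + J) (U(J) = (J - 1)/(J + 6) = (-1 + J)/(6 + J))
-36*U(f(4)) - 16 = -36*(-1 + (-2 + 2*4))/(6 + (-2 + 2*4)) - 16 = -36*(-1 + (-2 + 8))/(6 + (-2 + 8)) - 16 = -36*(-1 + 6)/(6 + 6) - 16 = -36*5/12 - 16 = -15 - 16 = -31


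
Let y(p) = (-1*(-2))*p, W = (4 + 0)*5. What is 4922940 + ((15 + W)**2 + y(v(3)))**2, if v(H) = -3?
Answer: 6408901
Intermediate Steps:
W = 20 (W = 4*5 = 20)
y(p) = 2*p
4922940 + ((15 + W)**2 + y(v(3)))**2 = 4922940 + ((15 + 20)**2 + 2*(-3))**2 = 4922940 + (35**2 - 6)**2 = 4922940 + (1225 - 6)**2 = 4922940 + 1219**2 = 4922940 + 1485961 = 6408901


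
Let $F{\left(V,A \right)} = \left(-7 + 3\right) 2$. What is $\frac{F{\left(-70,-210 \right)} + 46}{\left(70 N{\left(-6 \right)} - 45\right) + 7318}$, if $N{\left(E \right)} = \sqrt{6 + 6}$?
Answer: $\frac{39482}{7548247} - \frac{760 \sqrt{3}}{7548247} \approx 0.0050562$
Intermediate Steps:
$F{\left(V,A \right)} = -8$ ($F{\left(V,A \right)} = \left(-4\right) 2 = -8$)
$N{\left(E \right)} = 2 \sqrt{3}$ ($N{\left(E \right)} = \sqrt{12} = 2 \sqrt{3}$)
$\frac{F{\left(-70,-210 \right)} + 46}{\left(70 N{\left(-6 \right)} - 45\right) + 7318} = \frac{-8 + 46}{\left(70 \cdot 2 \sqrt{3} - 45\right) + 7318} = \frac{38}{\left(140 \sqrt{3} - 45\right) + 7318} = \frac{38}{\left(-45 + 140 \sqrt{3}\right) + 7318} = \frac{38}{7273 + 140 \sqrt{3}}$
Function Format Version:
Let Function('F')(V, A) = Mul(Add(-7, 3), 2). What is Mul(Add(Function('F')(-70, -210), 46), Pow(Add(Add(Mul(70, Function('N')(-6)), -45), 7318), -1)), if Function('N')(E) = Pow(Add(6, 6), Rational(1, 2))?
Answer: Add(Rational(39482, 7548247), Mul(Rational(-760, 7548247), Pow(3, Rational(1, 2)))) ≈ 0.0050562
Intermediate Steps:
Function('F')(V, A) = -8 (Function('F')(V, A) = Mul(-4, 2) = -8)
Function('N')(E) = Mul(2, Pow(3, Rational(1, 2))) (Function('N')(E) = Pow(12, Rational(1, 2)) = Mul(2, Pow(3, Rational(1, 2))))
Mul(Add(Function('F')(-70, -210), 46), Pow(Add(Add(Mul(70, Function('N')(-6)), -45), 7318), -1)) = Mul(Add(-8, 46), Pow(Add(Add(Mul(70, Mul(2, Pow(3, Rational(1, 2)))), -45), 7318), -1)) = Mul(38, Pow(Add(Add(Mul(140, Pow(3, Rational(1, 2))), -45), 7318), -1)) = Mul(38, Pow(Add(Add(-45, Mul(140, Pow(3, Rational(1, 2)))), 7318), -1)) = Mul(38, Pow(Add(7273, Mul(140, Pow(3, Rational(1, 2)))), -1))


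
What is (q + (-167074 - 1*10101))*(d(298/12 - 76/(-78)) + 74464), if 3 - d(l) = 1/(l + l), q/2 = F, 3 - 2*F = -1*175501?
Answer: -83495431824/671 ≈ -1.2443e+8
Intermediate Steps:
F = 87752 (F = 3/2 - (-1)*175501/2 = 3/2 - ½*(-175501) = 3/2 + 175501/2 = 87752)
q = 175504 (q = 2*87752 = 175504)
d(l) = 3 - 1/(2*l) (d(l) = 3 - 1/(l + l) = 3 - 1/(2*l))
(q + (-167074 - 1*10101))*(d(298/12 - 76/(-78)) + 74464) = (175504 + (-167074 - 1*10101))*((3 - 1/(2*(298/12 - 76/(-78)))) + 74464) = (175504 + (-167074 - 10101))*((3 - 1/(2*(298*(1/12) - 76*(-1/78)))) + 74464) = (175504 - 177175)*((3 - 1/(2*(149/6 + 38/39))) + 74464) = -1671*((3 - 1/(2*671/26)) + 74464) = -1671*((3 - ½*26/671) + 74464) = -1671*((3 - 13/671) + 74464) = -1671*(2000/671 + 74464) = -1671*49967344/671 = -83495431824/671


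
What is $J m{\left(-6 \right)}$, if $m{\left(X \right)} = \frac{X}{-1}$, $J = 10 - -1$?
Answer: $66$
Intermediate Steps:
$J = 11$ ($J = 10 + 1 = 11$)
$m{\left(X \right)} = - X$ ($m{\left(X \right)} = X \left(-1\right) = - X$)
$J m{\left(-6 \right)} = 11 \left(\left(-1\right) \left(-6\right)\right) = 11 \cdot 6 = 66$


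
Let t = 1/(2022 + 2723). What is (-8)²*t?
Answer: 64/4745 ≈ 0.013488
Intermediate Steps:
t = 1/4745 ≈ 0.00021075
(-8)²*t = (-8)²*(1/4745) = 64*(1/4745) = 64/4745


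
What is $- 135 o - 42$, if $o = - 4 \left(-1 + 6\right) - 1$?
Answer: $2793$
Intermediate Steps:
$o = -21$ ($o = \left(-4\right) 5 - 1 = -20 - 1 = -21$)
$- 135 o - 42 = \left(-135\right) \left(-21\right) - 42 = 2835 - 42 = 2793$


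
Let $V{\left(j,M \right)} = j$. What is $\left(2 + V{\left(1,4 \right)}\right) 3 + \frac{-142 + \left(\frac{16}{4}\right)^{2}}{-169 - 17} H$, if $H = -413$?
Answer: $- \frac{8394}{31} \approx -270.77$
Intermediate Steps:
$\left(2 + V{\left(1,4 \right)}\right) 3 + \frac{-142 + \left(\frac{16}{4}\right)^{2}}{-169 - 17} H = \left(2 + 1\right) 3 + \frac{-142 + \left(\frac{16}{4}\right)^{2}}{-169 - 17} \left(-413\right) = 3 \cdot 3 + \frac{-142 + \left(16 \cdot \frac{1}{4}\right)^{2}}{-186} \left(-413\right) = 9 + \left(-142 + 4^{2}\right) \left(- \frac{1}{186}\right) \left(-413\right) = 9 + \left(-142 + 16\right) \left(- \frac{1}{186}\right) \left(-413\right) = 9 + \left(-126\right) \left(- \frac{1}{186}\right) \left(-413\right) = 9 + \frac{21}{31} \left(-413\right) = 9 - \frac{8673}{31} = - \frac{8394}{31}$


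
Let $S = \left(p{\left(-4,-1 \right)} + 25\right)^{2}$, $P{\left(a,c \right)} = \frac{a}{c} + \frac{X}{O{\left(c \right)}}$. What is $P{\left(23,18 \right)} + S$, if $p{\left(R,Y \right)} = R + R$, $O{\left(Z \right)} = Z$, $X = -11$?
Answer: $\frac{869}{3} \approx 289.67$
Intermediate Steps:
$p{\left(R,Y \right)} = 2 R$
$P{\left(a,c \right)} = - \frac{11}{c} + \frac{a}{c}$ ($P{\left(a,c \right)} = \frac{a}{c} - \frac{11}{c} = - \frac{11}{c} + \frac{a}{c}$)
$S = 289$ ($S = \left(2 \left(-4\right) + 25\right)^{2} = \left(-8 + 25\right)^{2} = 17^{2} = 289$)
$P{\left(23,18 \right)} + S = \frac{-11 + 23}{18} + 289 = \frac{1}{18} \cdot 12 + 289 = \frac{2}{3} + 289 = \frac{869}{3}$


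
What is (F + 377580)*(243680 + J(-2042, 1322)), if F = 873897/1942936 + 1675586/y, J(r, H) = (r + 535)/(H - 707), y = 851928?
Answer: 1064341782965522959482847/11567881500840 ≈ 9.2008e+10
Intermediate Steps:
J(r, H) = (535 + r)/(-707 + H)
F = 45455155499/18809563416 (F = 873897/1942936 + 1675586/851928 = 873897*(1/1942936) + 1675586*(1/851928) = 873897/1942936 + 76163/38724 = 45455155499/18809563416 ≈ 2.4166)
(F + 377580)*(243680 + J(-2042, 1322)) = (45455155499/18809563416 + 377580)*(243680 + (535 - 2042)/(-707 + 1322)) = 7102160409768779*(243680 - 1507/615)/18809563416 = (7102160409768779/18809563416)*(149861693/615) = 1064341782965522959482847/11567881500840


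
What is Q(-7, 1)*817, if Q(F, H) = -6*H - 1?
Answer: -5719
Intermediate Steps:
Q(F, H) = -1 - 6*H
Q(-7, 1)*817 = (-1 - 6*1)*817 = (-1 - 6)*817 = -7*817 = -5719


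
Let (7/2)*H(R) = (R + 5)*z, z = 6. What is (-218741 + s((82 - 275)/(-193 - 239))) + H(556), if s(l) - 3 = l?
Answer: -658554137/3024 ≈ -2.1778e+5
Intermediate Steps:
H(R) = 60/7 + 12*R/7 (H(R) = 2*((R + 5)*6)/7 = 2*((5 + R)*6)/7 = 2*(30 + 6*R)/7 = 60/7 + 12*R/7)
s(l) = 3 + l
(-218741 + s((82 - 275)/(-193 - 239))) + H(556) = (-218741 + (3 + (82 - 275)/(-193 - 239))) + (60/7 + (12/7)*556) = (-218741 + (3 - 193/(-432))) + (60/7 + 6672/7) = (-218741 + (3 - 193*(-1/432))) + 6732/7 = (-218741 + (3 + 193/432)) + 6732/7 = (-218741 + 1489/432) + 6732/7 = -94494623/432 + 6732/7 = -658554137/3024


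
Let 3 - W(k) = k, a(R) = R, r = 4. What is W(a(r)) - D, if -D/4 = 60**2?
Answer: 14399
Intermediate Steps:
W(k) = 3 - k
D = -14400 (D = -4*60**2 = -4*3600 = -14400)
W(a(r)) - D = (3 - 1*4) - 1*(-14400) = (3 - 4) + 14400 = -1 + 14400 = 14399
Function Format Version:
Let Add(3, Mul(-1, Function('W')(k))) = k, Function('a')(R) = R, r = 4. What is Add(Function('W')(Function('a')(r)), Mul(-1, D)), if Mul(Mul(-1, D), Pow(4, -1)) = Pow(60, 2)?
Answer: 14399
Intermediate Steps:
Function('W')(k) = Add(3, Mul(-1, k))
D = -14400 (D = Mul(-4, Pow(60, 2)) = Mul(-4, 3600) = -14400)
Add(Function('W')(Function('a')(r)), Mul(-1, D)) = Add(Add(3, Mul(-1, 4)), Mul(-1, -14400)) = Add(Add(3, -4), 14400) = Add(-1, 14400) = 14399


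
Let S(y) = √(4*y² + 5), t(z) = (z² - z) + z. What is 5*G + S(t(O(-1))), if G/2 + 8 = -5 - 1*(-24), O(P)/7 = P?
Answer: 110 + √9609 ≈ 208.03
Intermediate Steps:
O(P) = 7*P
t(z) = z²
G = 22 (G = -16 + 2*(-5 - 1*(-24)) = -16 + 2*(-5 + 24) = -16 + 2*19 = -16 + 38 = 22)
S(y) = √(5 + 4*y²)
5*G + S(t(O(-1))) = 5*22 + √(5 + 4*((7*(-1))²)²) = 110 + √(5 + 4*((-7)²)²) = 110 + √(5 + 4*49²) = 110 + √(5 + 4*2401) = 110 + √(5 + 9604) = 110 + √9609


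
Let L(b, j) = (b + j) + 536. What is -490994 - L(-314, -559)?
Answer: -490657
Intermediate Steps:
L(b, j) = 536 + b + j
-490994 - L(-314, -559) = -490994 - (536 - 314 - 559) = -490994 - 1*(-337) = -490994 + 337 = -490657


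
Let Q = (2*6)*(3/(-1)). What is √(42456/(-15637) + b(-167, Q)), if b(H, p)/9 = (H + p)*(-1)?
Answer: √446066425491/15637 ≈ 42.712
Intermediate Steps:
Q = -36 (Q = 12*(3*(-1)) = 12*(-3) = -36)
b(H, p) = -9*H - 9*p (b(H, p) = 9*((H + p)*(-1)) = 9*(-H - p) = -9*H - 9*p)
√(42456/(-15637) + b(-167, Q)) = √(42456/(-15637) + (-9*(-167) - 9*(-36))) = √(42456*(-1/15637) + (1503 + 324)) = √(-42456/15637 + 1827) = √(28526343/15637) = √446066425491/15637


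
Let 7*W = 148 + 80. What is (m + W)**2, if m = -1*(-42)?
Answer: 272484/49 ≈ 5560.9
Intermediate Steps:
m = 42
W = 228/7 (W = (148 + 80)/7 = (1/7)*228 = 228/7 ≈ 32.571)
(m + W)**2 = (42 + 228/7)**2 = (522/7)**2 = 272484/49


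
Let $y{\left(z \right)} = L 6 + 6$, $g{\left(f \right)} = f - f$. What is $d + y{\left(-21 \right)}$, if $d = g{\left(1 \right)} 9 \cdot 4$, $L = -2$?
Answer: $-6$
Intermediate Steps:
$g{\left(f \right)} = 0$
$y{\left(z \right)} = -6$ ($y{\left(z \right)} = \left(-2\right) 6 + 6 = -12 + 6 = -6$)
$d = 0$ ($d = 0 \cdot 9 \cdot 4 = 0 \cdot 4 = 0$)
$d + y{\left(-21 \right)} = 0 - 6 = -6$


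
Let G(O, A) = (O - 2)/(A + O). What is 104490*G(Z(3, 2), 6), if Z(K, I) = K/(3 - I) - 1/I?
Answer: 104490/17 ≈ 6146.5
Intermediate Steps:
Z(K, I) = -1/I + K/(3 - I)
G(O, A) = (-2 + O)/(A + O)
104490*G(Z(3, 2), 6) = 104490*((-2 + (3 - 1*2 - 1*2*3)/(2*(-3 + 2)))/(6 + (3 - 1*2 - 1*2*3)/(2*(-3 + 2)))) = 104490*((-2 + (1/2)*(3 - 2 - 6)/(-1))/(6 + (1/2)*(3 - 2 - 6)/(-1))) = 104490*((-2 + (1/2)*(-1)*(-5))/(6 + (1/2)*(-1)*(-5))) = 104490*((-2 + 5/2)/(6 + 5/2)) = 104490*((1/2)/(17/2)) = 104490*((2/17)*(1/2)) = 104490*(1/17) = 104490/17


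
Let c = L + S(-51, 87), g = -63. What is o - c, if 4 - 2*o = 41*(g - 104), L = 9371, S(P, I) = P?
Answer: -11789/2 ≈ -5894.5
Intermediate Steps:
c = 9320 (c = 9371 - 51 = 9320)
o = 6851/2 (o = 2 - 41*(-63 - 104)/2 = 2 - 41*(-167)/2 = 2 - ½*(-6847) = 2 + 6847/2 = 6851/2 ≈ 3425.5)
o - c = 6851/2 - 1*9320 = 6851/2 - 9320 = -11789/2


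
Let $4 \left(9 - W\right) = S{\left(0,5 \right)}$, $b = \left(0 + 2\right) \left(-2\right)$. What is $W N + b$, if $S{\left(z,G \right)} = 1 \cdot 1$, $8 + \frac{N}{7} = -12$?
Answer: $-1229$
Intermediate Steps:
$N = -140$ ($N = -56 + 7 \left(-12\right) = -56 - 84 = -140$)
$S{\left(z,G \right)} = 1$
$b = -4$ ($b = 2 \left(-2\right) = -4$)
$W = \frac{35}{4}$ ($W = 9 - \frac{1}{4} = \frac{35}{4} \approx 8.75$)
$W N + b = \frac{35}{4} \left(-140\right) - 4 = -1225 - 4 = -1229$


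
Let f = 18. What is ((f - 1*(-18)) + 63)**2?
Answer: 9801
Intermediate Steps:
((f - 1*(-18)) + 63)**2 = ((18 - 1*(-18)) + 63)**2 = ((18 + 18) + 63)**2 = (36 + 63)**2 = 99**2 = 9801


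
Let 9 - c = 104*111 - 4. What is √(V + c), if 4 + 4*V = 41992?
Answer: I*√1034 ≈ 32.156*I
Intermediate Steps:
V = 10497 (V = -1 + (¼)*41992 = -1 + 10498 = 10497)
c = -11531 (c = 9 - (104*111 - 4) = 9 - (11544 - 4) = 9 - 1*11540 = 9 - 11540 = -11531)
√(V + c) = √(10497 - 11531) = √(-1034) = I*√1034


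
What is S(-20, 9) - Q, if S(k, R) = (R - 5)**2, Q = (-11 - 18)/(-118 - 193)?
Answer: 4947/311 ≈ 15.907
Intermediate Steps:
Q = 29/311 (Q = -29/(-311) = -29*(-1/311) = 29/311 ≈ 0.093248)
S(k, R) = (-5 + R)**2
S(-20, 9) - Q = (-5 + 9)**2 - 1*29/311 = 4**2 - 29/311 = 16 - 29/311 = 4947/311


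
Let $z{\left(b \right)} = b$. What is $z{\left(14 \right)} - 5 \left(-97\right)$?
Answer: $499$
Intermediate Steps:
$z{\left(14 \right)} - 5 \left(-97\right) = 14 - 5 \left(-97\right) = 14 - -485 = 14 + 485 = 499$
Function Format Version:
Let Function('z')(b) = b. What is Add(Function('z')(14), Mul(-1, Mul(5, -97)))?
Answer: 499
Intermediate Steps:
Add(Function('z')(14), Mul(-1, Mul(5, -97))) = Add(14, Mul(-1, Mul(5, -97))) = Add(14, Mul(-1, -485)) = Add(14, 485) = 499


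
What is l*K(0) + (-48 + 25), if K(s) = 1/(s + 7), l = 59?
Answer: -102/7 ≈ -14.571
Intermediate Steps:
K(s) = 1/(7 + s)
l*K(0) + (-48 + 25) = 59/(7 + 0) + (-48 + 25) = 59/7 - 23 = -102/7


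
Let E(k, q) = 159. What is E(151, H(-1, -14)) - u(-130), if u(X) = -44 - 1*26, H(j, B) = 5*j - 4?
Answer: 229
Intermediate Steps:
H(j, B) = -4 + 5*j
u(X) = -70 (u(X) = -44 - 26 = -70)
E(151, H(-1, -14)) - u(-130) = 159 - 1*(-70) = 159 + 70 = 229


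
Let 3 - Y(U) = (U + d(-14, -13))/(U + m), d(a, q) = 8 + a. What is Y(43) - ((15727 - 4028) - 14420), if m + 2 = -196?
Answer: 422257/155 ≈ 2724.2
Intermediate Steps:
m = -198 (m = -2 - 196 = -198)
Y(U) = 3 - (-6 + U)/(-198 + U) (Y(U) = 3 - (U + (8 - 14))/(U - 198) = 3 - (U - 6)/(-198 + U) = 3 - (-6 + U)/(-198 + U))
Y(43) - ((15727 - 4028) - 14420) = 2*(-294 + 43)/(-198 + 43) - ((15727 - 4028) - 14420) = 2*(-251)/(-155) - (11699 - 14420) = 2*(-1/155)*(-251) - 1*(-2721) = 502/155 + 2721 = 422257/155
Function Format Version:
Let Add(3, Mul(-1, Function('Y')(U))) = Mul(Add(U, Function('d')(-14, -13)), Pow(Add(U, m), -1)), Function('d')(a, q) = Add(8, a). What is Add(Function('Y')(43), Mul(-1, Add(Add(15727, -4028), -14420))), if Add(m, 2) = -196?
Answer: Rational(422257, 155) ≈ 2724.2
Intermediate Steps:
m = -198 (m = Add(-2, -196) = -198)
Function('Y')(U) = Add(3, Mul(-1, Pow(Add(-198, U), -1), Add(-6, U))) (Function('Y')(U) = Add(3, Mul(-1, Mul(Add(U, Add(8, -14)), Pow(Add(U, -198), -1)))) = Add(3, Mul(-1, Mul(Add(U, -6), Pow(Add(-198, U), -1)))) = Add(3, Mul(-1, Mul(Add(-6, U), Pow(Add(-198, U), -1)))) = Add(3, Mul(-1, Mul(Pow(Add(-198, U), -1), Add(-6, U)))) = Add(3, Mul(-1, Pow(Add(-198, U), -1), Add(-6, U))))
Add(Function('Y')(43), Mul(-1, Add(Add(15727, -4028), -14420))) = Add(Mul(2, Pow(Add(-198, 43), -1), Add(-294, 43)), Mul(-1, Add(Add(15727, -4028), -14420))) = Add(Mul(2, Pow(-155, -1), -251), Mul(-1, Add(11699, -14420))) = Add(Mul(2, Rational(-1, 155), -251), Mul(-1, -2721)) = Add(Rational(502, 155), 2721) = Rational(422257, 155)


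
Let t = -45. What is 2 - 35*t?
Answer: 1577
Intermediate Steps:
2 - 35*t = 2 - 35*(-45) = 2 + 1575 = 1577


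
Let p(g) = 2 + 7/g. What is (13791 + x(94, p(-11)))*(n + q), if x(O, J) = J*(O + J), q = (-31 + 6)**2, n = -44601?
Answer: -74075197296/121 ≈ -6.1219e+8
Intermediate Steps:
q = 625 (q = (-25)**2 = 625)
x(O, J) = J*(J + O)
(13791 + x(94, p(-11)))*(n + q) = (13791 + (2 + 7/(-11))*((2 + 7/(-11)) + 94))*(-44601 + 625) = (13791 + (2 + 7*(-1/11))*((2 + 7*(-1/11)) + 94))*(-43976) = (13791 + (2 - 7/11)*((2 - 7/11) + 94))*(-43976) = (13791 + 15*(15/11 + 94)/11)*(-43976) = (13791 + (15/11)*(1049/11))*(-43976) = (13791 + 15735/121)*(-43976) = (1684446/121)*(-43976) = -74075197296/121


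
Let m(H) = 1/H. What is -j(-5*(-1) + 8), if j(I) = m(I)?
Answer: -1/13 ≈ -0.076923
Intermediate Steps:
j(I) = 1/I
-j(-5*(-1) + 8) = -1/(-5*(-1) + 8) = -1/(5 + 8) = -1/13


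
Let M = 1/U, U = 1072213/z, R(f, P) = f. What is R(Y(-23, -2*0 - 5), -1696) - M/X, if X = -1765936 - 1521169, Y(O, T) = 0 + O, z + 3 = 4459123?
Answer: -16212591989655/704895342673 ≈ -23.000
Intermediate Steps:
z = 4459120 (z = -3 + 4459123 = 4459120)
Y(O, T) = O
U = 1072213/4459120 ≈ 0.24045
X = -3287105
M = 4459120/1072213 (M = 1/(1072213/4459120) = 4459120/1072213 ≈ 4.1588)
R(Y(-23, -2*0 - 5), -1696) - M/X = -23 - 4459120/(1072213*(-3287105)) = -23 - 4459120*(-1)/(1072213*3287105) = -23 - 1*(-891824/704895342673) = -23 + 891824/704895342673 = -16212591989655/704895342673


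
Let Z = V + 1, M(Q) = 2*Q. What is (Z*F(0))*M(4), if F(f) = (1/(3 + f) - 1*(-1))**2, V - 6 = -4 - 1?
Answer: 256/9 ≈ 28.444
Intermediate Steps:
V = 1 (V = 6 + (-4 - 1) = 6 - 5 = 1)
F(f) = (1 + 1/(3 + f))**2 (F(f) = (1/(3 + f) + 1)**2 = (1 + 1/(3 + f))**2)
Z = 2 (Z = 1 + 1 = 2)
(Z*F(0))*M(4) = (2*((4 + 0)**2/(3 + 0)**2))*(2*4) = (2*(4**2/3**2))*8 = (2*((1/9)*16))*8 = (2*(16/9))*8 = (32/9)*8 = 256/9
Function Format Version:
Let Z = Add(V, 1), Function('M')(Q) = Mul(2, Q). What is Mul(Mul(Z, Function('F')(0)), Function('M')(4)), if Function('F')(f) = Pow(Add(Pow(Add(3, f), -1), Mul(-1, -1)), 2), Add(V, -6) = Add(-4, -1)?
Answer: Rational(256, 9) ≈ 28.444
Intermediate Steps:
V = 1 (V = Add(6, Add(-4, -1)) = Add(6, -5) = 1)
Function('F')(f) = Pow(Add(1, Pow(Add(3, f), -1)), 2) (Function('F')(f) = Pow(Add(Pow(Add(3, f), -1), 1), 2) = Pow(Add(1, Pow(Add(3, f), -1)), 2))
Z = 2 (Z = Add(1, 1) = 2)
Mul(Mul(Z, Function('F')(0)), Function('M')(4)) = Mul(Mul(2, Mul(Pow(Add(3, 0), -2), Pow(Add(4, 0), 2))), Mul(2, 4)) = Mul(Mul(2, Mul(Pow(3, -2), Pow(4, 2))), 8) = Mul(Mul(2, Mul(Rational(1, 9), 16)), 8) = Mul(Mul(2, Rational(16, 9)), 8) = Mul(Rational(32, 9), 8) = Rational(256, 9)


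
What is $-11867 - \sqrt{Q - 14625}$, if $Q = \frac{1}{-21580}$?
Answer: $-11867 - \frac{i \sqrt{1702702467895}}{10790} \approx -11867.0 - 120.93 i$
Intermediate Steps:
$Q = - \frac{1}{21580} \approx -4.6339 \cdot 10^{-5}$
$-11867 - \sqrt{Q - 14625} = -11867 - \sqrt{- \frac{1}{21580} - 14625} = -11867 - \sqrt{- \frac{315607501}{21580}} = -11867 - \frac{i \sqrt{1702702467895}}{10790}$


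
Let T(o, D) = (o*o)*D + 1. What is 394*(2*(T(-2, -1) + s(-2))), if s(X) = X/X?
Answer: -1576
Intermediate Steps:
s(X) = 1
T(o, D) = 1 + D*o**2 (T(o, D) = o**2*D + 1 = D*o**2 + 1 = 1 + D*o**2)
394*(2*(T(-2, -1) + s(-2))) = 394*(2*((1 - 1*(-2)**2) + 1)) = 394*(2*((1 - 1*4) + 1)) = 394*(2*((1 - 4) + 1)) = 394*(2*(-3 + 1)) = 394*(2*(-2)) = 394*(-4) = -1576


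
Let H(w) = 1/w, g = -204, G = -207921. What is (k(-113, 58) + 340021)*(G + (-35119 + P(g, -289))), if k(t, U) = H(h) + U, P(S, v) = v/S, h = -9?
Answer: -4463223734365/54 ≈ -8.2652e+10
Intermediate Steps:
k(t, U) = -⅑ + U (k(t, U) = 1/(-9) + U = -⅑ + U)
(k(-113, 58) + 340021)*(G + (-35119 + P(g, -289))) = ((-⅑ + 58) + 340021)*(-207921 + (-35119 - 289/(-204))) = (521/9 + 340021)*(-207921 + (-35119 - 289*(-1/204))) = 3060710*(-207921 + (-35119 + 17/12))/9 = 3060710*(-207921 - 421411/12)/9 = (3060710/9)*(-2916463/12) = -4463223734365/54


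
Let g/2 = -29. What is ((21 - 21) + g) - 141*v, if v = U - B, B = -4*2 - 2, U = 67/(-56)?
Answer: -72761/56 ≈ -1299.3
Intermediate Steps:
g = -58 (g = 2*(-29) = -58)
U = -67/56 (U = 67*(-1/56) = -67/56 ≈ -1.1964)
B = -10 (B = -8 - 2 = -10)
v = 493/56 (v = -67/56 - 1*(-10) = -67/56 + 10 = 493/56 ≈ 8.8036)
((21 - 21) + g) - 141*v = ((21 - 21) - 58) - 141*493/56 = (0 - 58) - 69513/56 = -58 - 69513/56 = -72761/56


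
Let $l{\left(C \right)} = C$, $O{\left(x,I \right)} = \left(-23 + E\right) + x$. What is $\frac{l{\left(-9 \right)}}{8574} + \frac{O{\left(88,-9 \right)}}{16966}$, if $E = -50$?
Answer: $- \frac{2007}{12122207} \approx -0.00016556$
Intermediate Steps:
$O{\left(x,I \right)} = -73 + x$ ($O{\left(x,I \right)} = \left(-23 - 50\right) + x = -73 + x$)
$\frac{l{\left(-9 \right)}}{8574} + \frac{O{\left(88,-9 \right)}}{16966} = - \frac{9}{8574} + \frac{-73 + 88}{16966} = \left(-9\right) \frac{1}{8574} + 15 \cdot \frac{1}{16966} = - \frac{3}{2858} + \frac{15}{16966} = - \frac{2007}{12122207}$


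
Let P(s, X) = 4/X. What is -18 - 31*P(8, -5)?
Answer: 34/5 ≈ 6.8000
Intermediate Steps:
-18 - 31*P(8, -5) = -18 - 124/(-5) = -18 - 124*(-1)/5 = -18 - 31*(-4/5) = -18 + 124/5 = 34/5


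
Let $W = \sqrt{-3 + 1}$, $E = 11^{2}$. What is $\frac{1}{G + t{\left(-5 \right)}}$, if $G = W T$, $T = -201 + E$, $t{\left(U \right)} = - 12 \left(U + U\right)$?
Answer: $\frac{3}{680} + \frac{i \sqrt{2}}{340} \approx 0.0044118 + 0.0041595 i$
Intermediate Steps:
$E = 121$
$t{\left(U \right)} = - 24 U$ ($t{\left(U \right)} = - 12 \cdot 2 U = - 24 U$)
$W = i \sqrt{2}$ ($W = \sqrt{-2} = i \sqrt{2} \approx 1.4142 i$)
$T = -80$ ($T = -201 + 121 = -80$)
$G = - 80 i \sqrt{2}$ ($G = i \sqrt{2} \left(-80\right) = - 80 i \sqrt{2} \approx - 113.14 i$)
$\frac{1}{G + t{\left(-5 \right)}} = \frac{1}{- 80 i \sqrt{2} - -120} = \frac{1}{- 80 i \sqrt{2} + 120} = \frac{1}{120 - 80 i \sqrt{2}}$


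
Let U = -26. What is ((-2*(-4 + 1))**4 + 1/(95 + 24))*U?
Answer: -4009850/119 ≈ -33696.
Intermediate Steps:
((-2*(-4 + 1))**4 + 1/(95 + 24))*U = ((-2*(-4 + 1))**4 + 1/(95 + 24))*(-26) = ((-2*(-3))**4 + 1/119)*(-26) = (6**4 + 1/119)*(-26) = (1296 + 1/119)*(-26) = (154225/119)*(-26) = -4009850/119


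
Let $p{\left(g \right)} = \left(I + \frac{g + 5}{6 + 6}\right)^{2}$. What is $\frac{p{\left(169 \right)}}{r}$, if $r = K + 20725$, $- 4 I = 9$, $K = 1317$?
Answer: $\frac{2401}{352672} \approx 0.006808$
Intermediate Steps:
$I = - \frac{9}{4}$ ($I = \left(- \frac{1}{4}\right) 9 = - \frac{9}{4} \approx -2.25$)
$p{\left(g \right)} = \left(- \frac{11}{6} + \frac{g}{12}\right)^{2}$ ($p{\left(g \right)} = \left(- \frac{9}{4} + \frac{g + 5}{6 + 6}\right)^{2} = \left(- \frac{9}{4} + \frac{5 + g}{12}\right)^{2} = \left(- \frac{9}{4} + \left(5 + g\right) \frac{1}{12}\right)^{2} = \left(- \frac{9}{4} + \left(\frac{5}{12} + \frac{g}{12}\right)\right)^{2} = \left(- \frac{11}{6} + \frac{g}{12}\right)^{2}$)
$r = 22042$ ($r = 1317 + 20725 = 22042$)
$\frac{p{\left(169 \right)}}{r} = \frac{\frac{1}{144} \left(-22 + 169\right)^{2}}{22042} = \frac{147^{2}}{144} \cdot \frac{1}{22042} = \frac{1}{144} \cdot 21609 \cdot \frac{1}{22042} = \frac{2401}{16} \cdot \frac{1}{22042} = \frac{2401}{352672}$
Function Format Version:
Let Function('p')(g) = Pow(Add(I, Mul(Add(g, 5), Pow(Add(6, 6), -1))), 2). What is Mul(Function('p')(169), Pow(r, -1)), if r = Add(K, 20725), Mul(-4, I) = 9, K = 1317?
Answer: Rational(2401, 352672) ≈ 0.0068080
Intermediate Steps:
I = Rational(-9, 4) (I = Mul(Rational(-1, 4), 9) = Rational(-9, 4) ≈ -2.2500)
Function('p')(g) = Pow(Add(Rational(-11, 6), Mul(Rational(1, 12), g)), 2) (Function('p')(g) = Pow(Add(Rational(-9, 4), Mul(Add(g, 5), Pow(Add(6, 6), -1))), 2) = Pow(Add(Rational(-9, 4), Mul(Add(5, g), Pow(12, -1))), 2) = Pow(Add(Rational(-9, 4), Mul(Add(5, g), Rational(1, 12))), 2) = Pow(Add(Rational(-9, 4), Add(Rational(5, 12), Mul(Rational(1, 12), g))), 2) = Pow(Add(Rational(-11, 6), Mul(Rational(1, 12), g)), 2))
r = 22042 (r = Add(1317, 20725) = 22042)
Mul(Function('p')(169), Pow(r, -1)) = Mul(Mul(Rational(1, 144), Pow(Add(-22, 169), 2)), Pow(22042, -1)) = Mul(Mul(Rational(1, 144), Pow(147, 2)), Rational(1, 22042)) = Mul(Mul(Rational(1, 144), 21609), Rational(1, 22042)) = Mul(Rational(2401, 16), Rational(1, 22042)) = Rational(2401, 352672)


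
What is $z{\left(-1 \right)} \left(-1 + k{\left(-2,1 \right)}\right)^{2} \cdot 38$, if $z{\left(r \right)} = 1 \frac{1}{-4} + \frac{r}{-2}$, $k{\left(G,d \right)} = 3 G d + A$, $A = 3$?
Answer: $152$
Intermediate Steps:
$k{\left(G,d \right)} = 3 + 3 G d$ ($k{\left(G,d \right)} = 3 G d + 3 = 3 + 3 G d$)
$z{\left(r \right)} = - \frac{1}{4} - \frac{r}{2}$ ($z{\left(r \right)} = 1 \left(- \frac{1}{4}\right) + r \left(- \frac{1}{2}\right) = - \frac{1}{4} - \frac{r}{2}$)
$z{\left(-1 \right)} \left(-1 + k{\left(-2,1 \right)}\right)^{2} \cdot 38 = \left(- \frac{1}{4} - - \frac{1}{2}\right) \left(-1 + \left(3 + 3 \left(-2\right) 1\right)\right)^{2} \cdot 38 = \left(- \frac{1}{4} + \frac{1}{2}\right) \left(-1 + \left(3 - 6\right)\right)^{2} \cdot 38 = \frac{\left(-1 - 3\right)^{2}}{4} \cdot 38 = \frac{\left(-4\right)^{2}}{4} \cdot 38 = \frac{1}{4} \cdot 16 \cdot 38 = 4 \cdot 38 = 152$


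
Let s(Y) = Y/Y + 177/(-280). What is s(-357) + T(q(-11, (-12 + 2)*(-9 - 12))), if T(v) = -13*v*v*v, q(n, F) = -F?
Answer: 33710040103/280 ≈ 1.2039e+8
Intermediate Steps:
s(Y) = 103/280 (s(Y) = 1 + 177*(-1/280) = 1 - 177/280 = 103/280)
T(v) = -13*v**3 (T(v) = -13*v**2*v = -13*v**3)
s(-357) + T(q(-11, (-12 + 2)*(-9 - 12))) = 103/280 - 13*(-(-12 + 2)**3*(-9 - 12)**3) = 103/280 - 13*(-(-10)*(-21))**3 = 103/280 - 13*(-1*210)**3 = 103/280 - 13*(-210)**3 = 103/280 - 13*(-9261000) = 103/280 + 120393000 = 33710040103/280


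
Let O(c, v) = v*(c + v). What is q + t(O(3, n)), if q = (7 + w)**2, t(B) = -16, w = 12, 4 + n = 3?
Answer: 345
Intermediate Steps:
n = -1 (n = -4 + 3 = -1)
q = 361 (q = (7 + 12)**2 = 19**2 = 361)
q + t(O(3, n)) = 361 - 16 = 345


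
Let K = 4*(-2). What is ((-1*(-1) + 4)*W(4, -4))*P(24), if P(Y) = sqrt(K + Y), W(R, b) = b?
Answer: -80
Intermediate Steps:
K = -8
P(Y) = sqrt(-8 + Y)
((-1*(-1) + 4)*W(4, -4))*P(24) = ((-1*(-1) + 4)*(-4))*sqrt(-8 + 24) = ((1 + 4)*(-4))*sqrt(16) = (5*(-4))*4 = -20*4 = -80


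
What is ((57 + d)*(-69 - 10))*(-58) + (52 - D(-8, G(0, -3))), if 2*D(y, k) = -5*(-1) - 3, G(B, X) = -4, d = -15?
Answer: 192495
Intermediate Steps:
D(y, k) = 1 (D(y, k) = (-5*(-1) - 3)/2 = (5 - 3)/2 = (½)*2 = 1)
((57 + d)*(-69 - 10))*(-58) + (52 - D(-8, G(0, -3))) = ((57 - 15)*(-69 - 10))*(-58) + (52 - 1*1) = (42*(-79))*(-58) + (52 - 1) = -3318*(-58) + 51 = 192444 + 51 = 192495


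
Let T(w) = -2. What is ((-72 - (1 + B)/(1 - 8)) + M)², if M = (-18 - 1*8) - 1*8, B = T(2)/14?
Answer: 26915344/2401 ≈ 11210.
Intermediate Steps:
B = -⅐ (B = -2/14 = -2*1/14 = -⅐ ≈ -0.14286)
M = -34 (M = (-18 - 8) - 8 = -26 - 8 = -34)
((-72 - (1 + B)/(1 - 8)) + M)² = ((-72 - (1 - ⅐)/(1 - 8)) - 34)² = ((-72 - 6/(7*(-7))) - 34)² = ((-72 - 6*(-1)/(7*7)) - 34)² = ((-72 - 1*(-6/49)) - 34)² = ((-72 + 6/49) - 34)² = (-3522/49 - 34)² = (-5188/49)² = 26915344/2401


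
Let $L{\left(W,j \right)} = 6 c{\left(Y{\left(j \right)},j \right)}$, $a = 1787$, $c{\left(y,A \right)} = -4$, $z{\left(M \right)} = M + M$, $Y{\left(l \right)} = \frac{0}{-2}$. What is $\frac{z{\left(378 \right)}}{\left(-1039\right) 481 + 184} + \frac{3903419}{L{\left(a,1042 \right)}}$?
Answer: $- \frac{650016855023}{3996600} \approx -1.6264 \cdot 10^{5}$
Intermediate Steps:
$Y{\left(l \right)} = 0$ ($Y{\left(l \right)} = 0 \left(- \frac{1}{2}\right) = 0$)
$z{\left(M \right)} = 2 M$
$L{\left(W,j \right)} = -24$ ($L{\left(W,j \right)} = 6 \left(-4\right) = -24$)
$\frac{z{\left(378 \right)}}{\left(-1039\right) 481 + 184} + \frac{3903419}{L{\left(a,1042 \right)}} = \frac{2 \cdot 378}{\left(-1039\right) 481 + 184} + \frac{3903419}{-24} = \frac{756}{-499759 + 184} + 3903419 \left(- \frac{1}{24}\right) = \frac{756}{-499575} - \frac{3903419}{24} = 756 \left(- \frac{1}{499575}\right) - \frac{3903419}{24} = - \frac{252}{166525} - \frac{3903419}{24} = - \frac{650016855023}{3996600}$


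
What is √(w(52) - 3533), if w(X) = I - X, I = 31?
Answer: I*√3554 ≈ 59.615*I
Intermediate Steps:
w(X) = 31 - X
√(w(52) - 3533) = √((31 - 1*52) - 3533) = √((31 - 52) - 3533) = √(-21 - 3533) = √(-3554) = I*√3554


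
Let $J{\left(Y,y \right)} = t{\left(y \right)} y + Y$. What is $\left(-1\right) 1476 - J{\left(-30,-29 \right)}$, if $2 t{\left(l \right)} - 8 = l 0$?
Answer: $-1330$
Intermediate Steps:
$t{\left(l \right)} = 4$ ($t{\left(l \right)} = 4 + \frac{l 0}{2} = 4 + \frac{1}{2} \cdot 0 = 4 + 0 = 4$)
$J{\left(Y,y \right)} = Y + 4 y$ ($J{\left(Y,y \right)} = 4 y + Y = Y + 4 y$)
$\left(-1\right) 1476 - J{\left(-30,-29 \right)} = \left(-1\right) 1476 - \left(-30 + 4 \left(-29\right)\right) = -1476 - \left(-30 - 116\right) = -1476 - -146 = -1476 + 146 = -1330$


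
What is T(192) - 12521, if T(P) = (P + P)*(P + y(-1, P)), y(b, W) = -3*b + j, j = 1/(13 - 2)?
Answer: 686333/11 ≈ 62394.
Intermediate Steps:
j = 1/11 ≈ 0.090909
y(b, W) = 1/11 - 3*b (y(b, W) = -3*b + 1/11 = 1/11 - 3*b)
T(P) = 2*P*(34/11 + P) (T(P) = (P + P)*(P + (1/11 - 3*(-1))) = (2*P)*(P + (1/11 + 3)) = (2*P)*(P + 34/11) = (2*P)*(34/11 + P) = 2*P*(34/11 + P))
T(192) - 12521 = (2/11)*192*(34 + 11*192) - 12521 = (2/11)*192*(34 + 2112) - 12521 = (2/11)*192*2146 - 12521 = 824064/11 - 12521 = 686333/11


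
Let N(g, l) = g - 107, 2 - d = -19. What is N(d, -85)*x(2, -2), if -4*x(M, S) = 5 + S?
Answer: 129/2 ≈ 64.500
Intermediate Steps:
d = 21 (d = 2 - 1*(-19) = 2 + 19 = 21)
N(g, l) = -107 + g
x(M, S) = -5/4 - S/4 (x(M, S) = -(5 + S)/4 = -5/4 - S/4)
N(d, -85)*x(2, -2) = (-107 + 21)*(-5/4 - ¼*(-2)) = -86*(-5/4 + ½) = -86*(-¾) = 129/2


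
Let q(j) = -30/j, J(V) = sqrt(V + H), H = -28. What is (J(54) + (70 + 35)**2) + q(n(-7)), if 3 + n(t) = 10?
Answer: 77145/7 + sqrt(26) ≈ 11026.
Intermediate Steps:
J(V) = sqrt(-28 + V) (J(V) = sqrt(V - 28) = sqrt(-28 + V))
n(t) = 7 (n(t) = -3 + 10 = 7)
(J(54) + (70 + 35)**2) + q(n(-7)) = (sqrt(-28 + 54) + (70 + 35)**2) - 30/7 = (sqrt(26) + 105**2) - 30*1/7 = (sqrt(26) + 11025) - 30/7 = (11025 + sqrt(26)) - 30/7 = 77145/7 + sqrt(26)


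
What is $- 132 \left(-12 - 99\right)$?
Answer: $14652$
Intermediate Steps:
$- 132 \left(-12 - 99\right) = \left(-132\right) \left(-111\right) = 14652$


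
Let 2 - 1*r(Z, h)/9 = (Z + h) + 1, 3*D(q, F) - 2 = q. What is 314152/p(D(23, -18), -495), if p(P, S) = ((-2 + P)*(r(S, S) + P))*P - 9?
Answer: 8482104/12721207 ≈ 0.66677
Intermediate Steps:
D(q, F) = ⅔ + q/3
r(Z, h) = 9 - 9*Z - 9*h (r(Z, h) = 18 - 9*((Z + h) + 1) = 18 - 9*(1 + Z + h) = 18 + (-9 - 9*Z - 9*h) = 9 - 9*Z - 9*h)
p(P, S) = -9 + P*(-2 + P)*(9 + P - 18*S) (p(P, S) = ((-2 + P)*((9 - 9*S - 9*S) + P))*P - 9 = ((-2 + P)*((9 - 18*S) + P))*P - 9 = ((-2 + P)*(9 + P - 18*S))*P - 9 = P*(-2 + P)*(9 + P - 18*S) - 9 = -9 + P*(-2 + P)*(9 + P - 18*S))
314152/p(D(23, -18), -495) = 314152/(-9 + (⅔ + (⅓)*23)³ - 18*(⅔ + (⅓)*23) + 7*(⅔ + (⅓)*23)² - 18*(-495)*(⅔ + (⅓)*23)² + 36*(⅔ + (⅓)*23)*(-495)) = 314152/(-9 + (⅔ + 23/3)³ - 18*(⅔ + 23/3) + 7*(⅔ + 23/3)² - 18*(-495)*(⅔ + 23/3)² + 36*(⅔ + 23/3)*(-495)) = 314152/(-9 + (25/3)³ - 18*25/3 + 7*(25/3)² - 18*(-495)*(25/3)² + 36*(25/3)*(-495)) = 314152/(-9 + 15625/27 - 150 + 7*(625/9) - 18*(-495)*625/9 - 148500) = 314152/(-9 + 15625/27 - 150 + 4375/9 + 618750 - 148500) = 314152/(12721207/27) = 314152*(27/12721207) = 8482104/12721207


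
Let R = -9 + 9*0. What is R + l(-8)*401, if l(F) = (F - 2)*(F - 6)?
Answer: 56131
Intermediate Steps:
R = -9 (R = -9 + 0 = -9)
l(F) = (-6 + F)*(-2 + F) (l(F) = (-2 + F)*(-6 + F) = (-6 + F)*(-2 + F))
R + l(-8)*401 = -9 + (12 + (-8)² - 8*(-8))*401 = -9 + (12 + 64 + 64)*401 = -9 + 140*401 = -9 + 56140 = 56131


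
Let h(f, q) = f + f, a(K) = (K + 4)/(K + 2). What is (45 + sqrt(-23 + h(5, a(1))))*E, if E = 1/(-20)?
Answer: -9/4 - I*sqrt(13)/20 ≈ -2.25 - 0.18028*I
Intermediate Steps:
E = -1/20 ≈ -0.050000
a(K) = (4 + K)/(2 + K)
h(f, q) = 2*f
(45 + sqrt(-23 + h(5, a(1))))*E = (45 + sqrt(-23 + 2*5))*(-1/20) = (45 + sqrt(-23 + 10))*(-1/20) = (45 + sqrt(-13))*(-1/20) = (45 + I*sqrt(13))*(-1/20) = -9/4 - I*sqrt(13)/20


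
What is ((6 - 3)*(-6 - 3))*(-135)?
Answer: 3645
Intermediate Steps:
((6 - 3)*(-6 - 3))*(-135) = (3*(-9))*(-135) = -27*(-135) = 3645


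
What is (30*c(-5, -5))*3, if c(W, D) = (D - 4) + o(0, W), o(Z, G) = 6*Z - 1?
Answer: -900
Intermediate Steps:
o(Z, G) = -1 + 6*Z
c(W, D) = -5 + D (c(W, D) = (D - 4) + (-1 + 6*0) = (-4 + D) + (-1 + 0) = (-4 + D) - 1 = -5 + D)
(30*c(-5, -5))*3 = (30*(-5 - 5))*3 = (30*(-10))*3 = -300*3 = -900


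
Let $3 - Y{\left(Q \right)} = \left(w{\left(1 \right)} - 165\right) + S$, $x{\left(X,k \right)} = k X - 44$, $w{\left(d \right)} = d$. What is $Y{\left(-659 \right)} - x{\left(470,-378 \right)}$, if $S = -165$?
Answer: $178036$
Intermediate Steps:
$x{\left(X,k \right)} = -44 + X k$ ($x{\left(X,k \right)} = X k - 44 = -44 + X k$)
$Y{\left(Q \right)} = 332$ ($Y{\left(Q \right)} = 3 - \left(\left(1 - 165\right) - 165\right) = 3 - \left(-164 - 165\right) = 3 - -329 = 3 + 329 = 332$)
$Y{\left(-659 \right)} - x{\left(470,-378 \right)} = 332 - \left(-44 + 470 \left(-378\right)\right) = 332 - \left(-44 - 177660\right) = 332 - -177704 = 332 + 177704 = 178036$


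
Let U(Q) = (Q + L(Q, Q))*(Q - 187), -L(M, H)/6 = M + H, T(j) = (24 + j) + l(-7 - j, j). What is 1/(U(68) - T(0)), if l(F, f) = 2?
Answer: 1/88986 ≈ 1.1238e-5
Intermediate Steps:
T(j) = 26 + j (T(j) = (24 + j) + 2 = 26 + j)
L(M, H) = -6*H - 6*M (L(M, H) = -6*(M + H) = -6*(H + M) = -6*H - 6*M)
U(Q) = -11*Q*(-187 + Q) (U(Q) = (Q + (-6*Q - 6*Q))*(Q - 187) = (Q - 12*Q)*(-187 + Q) = (-11*Q)*(-187 + Q) = -11*Q*(-187 + Q))
1/(U(68) - T(0)) = 1/(11*68*(187 - 1*68) - (26 + 0)) = 1/(11*68*(187 - 68) - 1*26) = 1/(11*68*119 - 26) = 1/(89012 - 26) = 1/88986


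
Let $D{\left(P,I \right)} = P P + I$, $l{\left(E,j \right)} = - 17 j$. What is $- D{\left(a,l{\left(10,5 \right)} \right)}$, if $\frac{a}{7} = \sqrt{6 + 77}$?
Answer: $-3982$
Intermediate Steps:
$a = 7 \sqrt{83}$ ($a = 7 \sqrt{6 + 77} = 7 \sqrt{83} \approx 63.773$)
$D{\left(P,I \right)} = I + P^{2}$ ($D{\left(P,I \right)} = P^{2} + I = I + P^{2}$)
$- D{\left(a,l{\left(10,5 \right)} \right)} = - (\left(-17\right) 5 + \left(7 \sqrt{83}\right)^{2}) = - (-85 + 4067) = \left(-1\right) 3982 = -3982$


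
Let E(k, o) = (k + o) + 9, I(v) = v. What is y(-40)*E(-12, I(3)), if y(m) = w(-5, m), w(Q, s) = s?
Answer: 0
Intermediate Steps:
y(m) = m
E(k, o) = 9 + k + o
y(-40)*E(-12, I(3)) = -40*(9 - 12 + 3) = -40*0 = 0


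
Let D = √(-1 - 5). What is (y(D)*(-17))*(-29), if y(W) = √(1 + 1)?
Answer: 493*√2 ≈ 697.21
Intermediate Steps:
D = I*√6 (D = √(-6) = I*√6 ≈ 2.4495*I)
y(W) = √2
(y(D)*(-17))*(-29) = (√2*(-17))*(-29) = -17*√2*(-29) = 493*√2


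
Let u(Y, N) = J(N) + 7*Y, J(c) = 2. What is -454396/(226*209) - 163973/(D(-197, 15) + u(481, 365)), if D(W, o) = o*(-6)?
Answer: -4617532583/77440143 ≈ -59.627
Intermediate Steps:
D(W, o) = -6*o
u(Y, N) = 2 + 7*Y
-454396/(226*209) - 163973/(D(-197, 15) + u(481, 365)) = -454396/(226*209) - 163973/(-6*15 + (2 + 7*481)) = -454396/47234 - 163973/(-90 + (2 + 3367)) = -454396*1/47234 - 163973/(-90 + 3369) = -227198/23617 - 163973/3279 = -4617532583/77440143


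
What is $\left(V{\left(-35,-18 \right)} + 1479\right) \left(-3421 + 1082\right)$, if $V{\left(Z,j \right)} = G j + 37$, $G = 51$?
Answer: $-1398722$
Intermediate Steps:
$V{\left(Z,j \right)} = 37 + 51 j$ ($V{\left(Z,j \right)} = 51 j + 37 = 37 + 51 j$)
$\left(V{\left(-35,-18 \right)} + 1479\right) \left(-3421 + 1082\right) = \left(\left(37 + 51 \left(-18\right)\right) + 1479\right) \left(-3421 + 1082\right) = \left(\left(37 - 918\right) + 1479\right) \left(-2339\right) = \left(-881 + 1479\right) \left(-2339\right) = 598 \left(-2339\right) = -1398722$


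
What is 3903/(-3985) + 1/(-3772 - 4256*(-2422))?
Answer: -75889209863/77483606760 ≈ -0.97942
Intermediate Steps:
3903/(-3985) + 1/(-3772 - 4256*(-2422)) = 3903*(-1/3985) - 1/2422/(-8028) = -3903/3985 - 1/8028*(-1/2422) = -3903/3985 + 1/19443816 = -75889209863/77483606760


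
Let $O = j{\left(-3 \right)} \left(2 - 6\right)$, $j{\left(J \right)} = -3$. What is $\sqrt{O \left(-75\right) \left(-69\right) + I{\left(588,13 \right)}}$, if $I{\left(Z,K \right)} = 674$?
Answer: $\sqrt{62774} \approx 250.55$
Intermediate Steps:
$O = 12$ ($O = - 3 \left(2 - 6\right) = \left(-3\right) \left(-4\right) = 12$)
$\sqrt{O \left(-75\right) \left(-69\right) + I{\left(588,13 \right)}} = \sqrt{12 \left(-75\right) \left(-69\right) + 674} = \sqrt{\left(-900\right) \left(-69\right) + 674} = \sqrt{62100 + 674} = \sqrt{62774}$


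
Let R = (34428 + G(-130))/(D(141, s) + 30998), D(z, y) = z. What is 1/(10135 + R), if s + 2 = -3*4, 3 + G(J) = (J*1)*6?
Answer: 31139/315627410 ≈ 9.8657e-5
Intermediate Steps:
G(J) = -3 + 6*J (G(J) = -3 + (J*1)*6 = -3 + J*6 = -3 + 6*J)
s = -14 (s = -2 - 3*4 = -2 - 12 = -14)
R = 33645/31139 (R = (34428 + (-3 + 6*(-130)))/(141 + 30998) = (34428 + (-3 - 780))/31139 = (34428 - 783)*(1/31139) = 33645*(1/31139) = 33645/31139 ≈ 1.0805)
1/(10135 + R) = 1/(10135 + 33645/31139) = 1/(315627410/31139) = 31139/315627410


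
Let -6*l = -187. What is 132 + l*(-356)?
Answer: -32890/3 ≈ -10963.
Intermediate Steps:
l = 187/6 (l = -⅙*(-187) = 187/6 ≈ 31.167)
132 + l*(-356) = 132 + (187/6)*(-356) = 132 - 33286/3 = -32890/3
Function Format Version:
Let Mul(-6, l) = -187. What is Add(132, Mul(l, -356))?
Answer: Rational(-32890, 3) ≈ -10963.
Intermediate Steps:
l = Rational(187, 6) (l = Mul(Rational(-1, 6), -187) = Rational(187, 6) ≈ 31.167)
Add(132, Mul(l, -356)) = Add(132, Mul(Rational(187, 6), -356)) = Add(132, Rational(-33286, 3)) = Rational(-32890, 3)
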